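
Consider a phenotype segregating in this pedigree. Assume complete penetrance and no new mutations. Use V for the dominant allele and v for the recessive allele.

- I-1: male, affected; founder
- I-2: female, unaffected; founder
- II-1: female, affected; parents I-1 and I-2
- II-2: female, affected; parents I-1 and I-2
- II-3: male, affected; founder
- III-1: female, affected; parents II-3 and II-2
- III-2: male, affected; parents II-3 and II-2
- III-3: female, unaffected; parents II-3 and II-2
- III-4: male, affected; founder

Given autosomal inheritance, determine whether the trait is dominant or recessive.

II-3 and II-2 are both affected yet have an unaffected child III-3. Under a recessive model two affected parents are homozygous and every child would be affected, so the trait cannot be recessive.

dominant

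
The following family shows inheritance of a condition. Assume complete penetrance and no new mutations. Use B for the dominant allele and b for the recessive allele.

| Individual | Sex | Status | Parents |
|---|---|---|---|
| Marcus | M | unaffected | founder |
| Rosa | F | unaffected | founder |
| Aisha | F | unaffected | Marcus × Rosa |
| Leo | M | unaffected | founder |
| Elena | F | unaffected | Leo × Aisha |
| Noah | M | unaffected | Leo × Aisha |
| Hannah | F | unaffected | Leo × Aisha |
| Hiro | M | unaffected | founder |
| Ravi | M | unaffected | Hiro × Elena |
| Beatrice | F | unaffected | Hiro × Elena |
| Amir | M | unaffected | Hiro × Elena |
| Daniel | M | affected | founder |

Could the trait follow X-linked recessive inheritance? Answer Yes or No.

Yes

A consistent assignment under X-linked recessive exists: Marcus X^B Y, Rosa X^B X^B, Aisha X^B X^B, Leo X^B Y, Elena X^B X^B, Noah X^B Y, Hannah X^B X^B, Hiro X^B Y, Ravi X^B Y, Beatrice X^B X^B, Amir X^B Y, Daniel X^b Y.
In this assignment every recorded phenotype matches its genotype and every non-founder's genotype is obtainable from its parents' genotypes, so the pedigree is consistent.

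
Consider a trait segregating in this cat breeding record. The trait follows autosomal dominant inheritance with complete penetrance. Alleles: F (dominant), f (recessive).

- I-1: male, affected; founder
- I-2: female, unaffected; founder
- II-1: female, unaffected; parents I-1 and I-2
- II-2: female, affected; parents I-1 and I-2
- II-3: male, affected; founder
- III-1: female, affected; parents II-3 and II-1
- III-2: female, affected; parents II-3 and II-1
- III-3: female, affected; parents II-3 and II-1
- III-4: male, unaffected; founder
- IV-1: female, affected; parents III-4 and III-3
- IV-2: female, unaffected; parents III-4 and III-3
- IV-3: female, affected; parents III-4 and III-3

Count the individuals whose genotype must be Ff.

7

Obligate heterozygotes: I-1 is affected so carries F and passed f to II-1 (ff), so I-1 is Ff; II-2 is affected so carries F and received f from I-2 (ff), so II-2 is Ff; III-1 is affected so carries F and received f from II-1 (ff), so III-1 is Ff; III-2 is affected so carries F and received f from II-1 (ff), so III-2 is Ff; III-3 is affected so carries F and received f from II-1 (ff), so III-3 is Ff; IV-1 is affected so carries F and received f from III-4 (ff), so IV-1 is Ff; IV-3 is affected so carries F and received f from III-4 (ff), so IV-3 is Ff.
Every other individual is either homozygous by phenotype or has at least one consistent homozygous assignment, so the count is 7.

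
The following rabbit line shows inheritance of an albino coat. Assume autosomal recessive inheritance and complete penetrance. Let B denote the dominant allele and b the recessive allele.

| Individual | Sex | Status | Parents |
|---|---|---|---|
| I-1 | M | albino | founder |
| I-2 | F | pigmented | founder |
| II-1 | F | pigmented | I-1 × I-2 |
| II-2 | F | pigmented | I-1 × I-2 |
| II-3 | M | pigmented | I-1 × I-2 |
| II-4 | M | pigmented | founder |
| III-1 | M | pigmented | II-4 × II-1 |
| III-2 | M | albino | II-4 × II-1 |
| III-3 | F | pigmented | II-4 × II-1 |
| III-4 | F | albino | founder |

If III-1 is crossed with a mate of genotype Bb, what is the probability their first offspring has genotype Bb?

1/2

II-4 is pigmented so carries B and passed b to III-2 (bb), so II-4 is Bb.
II-1 is pigmented so carries B and received b from I-1 (bb), so II-1 is Bb.
III-1 is a pigmented offspring of II-4 (Bb) × II-1 (Bb), whose cross gives 1/4 BB : 1/2 Bb : 1/4 bb; conditioning on being pigmented, III-1 is BB with probability 1/3, Bb with probability 2/3.
Summing over parental genotype combinations, P(offspring has genotype Bb) = 1/3·1/2 + 2/3·1/2 = 1/2.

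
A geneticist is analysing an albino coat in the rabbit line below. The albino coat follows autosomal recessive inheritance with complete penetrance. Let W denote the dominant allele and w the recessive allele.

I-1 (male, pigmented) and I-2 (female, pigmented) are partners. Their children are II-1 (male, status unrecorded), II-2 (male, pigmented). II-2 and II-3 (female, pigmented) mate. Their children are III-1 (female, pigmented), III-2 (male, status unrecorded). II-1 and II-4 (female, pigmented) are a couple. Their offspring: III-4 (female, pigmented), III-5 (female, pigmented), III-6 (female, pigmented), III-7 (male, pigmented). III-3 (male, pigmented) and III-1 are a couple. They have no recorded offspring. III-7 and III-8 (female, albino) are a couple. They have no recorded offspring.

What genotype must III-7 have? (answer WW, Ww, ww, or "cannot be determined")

III-7's phenotype allows WW or Ww, and no parent or child forces a single allele at both positions; consistent genotype assignments exist with III-7 as WW or Ww.

cannot be determined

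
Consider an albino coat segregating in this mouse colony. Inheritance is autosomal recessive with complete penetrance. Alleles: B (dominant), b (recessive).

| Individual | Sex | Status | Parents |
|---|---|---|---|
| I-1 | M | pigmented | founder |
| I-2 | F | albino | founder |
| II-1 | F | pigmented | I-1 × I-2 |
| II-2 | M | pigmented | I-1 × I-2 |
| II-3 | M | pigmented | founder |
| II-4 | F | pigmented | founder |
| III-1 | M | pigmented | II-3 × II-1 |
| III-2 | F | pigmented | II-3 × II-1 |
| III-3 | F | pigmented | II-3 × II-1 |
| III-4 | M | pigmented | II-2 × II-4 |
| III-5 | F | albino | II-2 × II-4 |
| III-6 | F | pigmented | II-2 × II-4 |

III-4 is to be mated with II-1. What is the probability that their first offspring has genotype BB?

II-2 is pigmented so carries B and received b from I-2 (bb), so II-2 is Bb.
II-4 is pigmented so carries B and passed b to III-5 (bb), so II-4 is Bb.
III-4 is a pigmented offspring of II-2 (Bb) × II-4 (Bb), whose cross gives 1/4 BB : 1/2 Bb : 1/4 bb; conditioning on being pigmented, III-4 is BB with probability 1/3, Bb with probability 2/3.
II-1 is pigmented so carries B and received b from I-2 (bb), so II-1 is Bb.
Summing over parental genotype combinations, P(offspring has genotype BB) = 1/3·1/2 + 2/3·1/4 = 1/3.

1/3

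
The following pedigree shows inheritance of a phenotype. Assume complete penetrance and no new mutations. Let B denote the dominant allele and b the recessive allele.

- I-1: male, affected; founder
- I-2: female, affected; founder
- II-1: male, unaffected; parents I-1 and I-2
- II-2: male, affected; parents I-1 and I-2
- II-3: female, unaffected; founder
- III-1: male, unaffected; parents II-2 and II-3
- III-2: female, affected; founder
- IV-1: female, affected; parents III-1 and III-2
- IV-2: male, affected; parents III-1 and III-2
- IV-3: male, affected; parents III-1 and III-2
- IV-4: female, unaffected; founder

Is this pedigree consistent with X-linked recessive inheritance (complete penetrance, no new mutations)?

No

Under X-linked recessive, II-1 (unaffected, male) cannot arise from I-1 (affected) × I-2 (affected).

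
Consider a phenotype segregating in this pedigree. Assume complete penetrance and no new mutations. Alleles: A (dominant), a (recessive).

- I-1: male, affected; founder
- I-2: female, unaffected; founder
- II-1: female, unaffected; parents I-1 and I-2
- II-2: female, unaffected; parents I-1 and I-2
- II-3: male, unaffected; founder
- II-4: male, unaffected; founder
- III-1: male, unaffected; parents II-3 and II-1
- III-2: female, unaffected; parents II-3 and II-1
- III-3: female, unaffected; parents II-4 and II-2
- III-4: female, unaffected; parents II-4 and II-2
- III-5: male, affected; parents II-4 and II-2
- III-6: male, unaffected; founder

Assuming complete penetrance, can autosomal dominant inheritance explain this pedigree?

No

Under autosomal dominant, III-5 (affected, male) cannot arise from II-4 (unaffected) × II-2 (unaffected).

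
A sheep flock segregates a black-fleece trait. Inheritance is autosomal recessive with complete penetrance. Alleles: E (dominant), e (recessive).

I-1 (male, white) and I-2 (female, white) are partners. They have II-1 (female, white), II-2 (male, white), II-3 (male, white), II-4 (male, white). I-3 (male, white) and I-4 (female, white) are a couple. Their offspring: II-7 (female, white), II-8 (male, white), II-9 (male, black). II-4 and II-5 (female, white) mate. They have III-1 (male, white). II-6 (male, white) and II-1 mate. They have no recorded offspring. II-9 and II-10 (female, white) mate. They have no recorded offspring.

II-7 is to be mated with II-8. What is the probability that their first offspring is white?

I-3 is white so carries E and passed e to II-9 (ee), so I-3 is Ee.
I-4 is white so carries E and passed e to II-9 (ee), so I-4 is Ee.
II-7 is a white offspring of I-3 (Ee) × I-4 (Ee), whose cross gives 1/4 EE : 1/2 Ee : 1/4 ee; conditioning on being white, II-7 is EE with probability 1/3, Ee with probability 2/3.
II-8 is a white offspring of I-3 (Ee) × I-4 (Ee), whose cross gives 1/4 EE : 1/2 Ee : 1/4 ee; conditioning on being white, II-8 is EE with probability 1/3, Ee with probability 2/3.
Summing over parental genotype combinations, P(offspring is white) = 1/9·1 + 2/9·1 + 2/9·1 + 4/9·3/4 = 8/9.

8/9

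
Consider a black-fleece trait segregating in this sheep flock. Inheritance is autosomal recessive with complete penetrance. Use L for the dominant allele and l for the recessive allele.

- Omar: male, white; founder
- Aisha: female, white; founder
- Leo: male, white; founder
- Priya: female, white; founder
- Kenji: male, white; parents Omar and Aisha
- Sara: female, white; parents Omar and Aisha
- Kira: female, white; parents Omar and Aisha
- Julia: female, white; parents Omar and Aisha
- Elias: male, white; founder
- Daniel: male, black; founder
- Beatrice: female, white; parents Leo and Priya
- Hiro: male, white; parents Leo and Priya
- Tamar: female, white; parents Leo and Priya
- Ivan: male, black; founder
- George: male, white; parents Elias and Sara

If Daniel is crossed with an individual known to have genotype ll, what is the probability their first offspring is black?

Daniel is black, so Daniel is ll.
The cross gives 1 ll, so P(offspring is black) = 1.

1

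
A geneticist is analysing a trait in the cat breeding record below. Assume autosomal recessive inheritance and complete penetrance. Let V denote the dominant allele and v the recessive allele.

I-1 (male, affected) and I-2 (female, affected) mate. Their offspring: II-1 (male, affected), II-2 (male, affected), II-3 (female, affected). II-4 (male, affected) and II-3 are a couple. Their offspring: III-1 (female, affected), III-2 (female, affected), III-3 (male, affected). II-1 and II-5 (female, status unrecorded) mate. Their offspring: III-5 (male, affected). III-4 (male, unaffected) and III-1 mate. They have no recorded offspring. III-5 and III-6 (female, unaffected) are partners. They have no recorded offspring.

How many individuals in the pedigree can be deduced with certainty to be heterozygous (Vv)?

No individual's genotype is forced to Vv by the pedigree, so the count is 0.

0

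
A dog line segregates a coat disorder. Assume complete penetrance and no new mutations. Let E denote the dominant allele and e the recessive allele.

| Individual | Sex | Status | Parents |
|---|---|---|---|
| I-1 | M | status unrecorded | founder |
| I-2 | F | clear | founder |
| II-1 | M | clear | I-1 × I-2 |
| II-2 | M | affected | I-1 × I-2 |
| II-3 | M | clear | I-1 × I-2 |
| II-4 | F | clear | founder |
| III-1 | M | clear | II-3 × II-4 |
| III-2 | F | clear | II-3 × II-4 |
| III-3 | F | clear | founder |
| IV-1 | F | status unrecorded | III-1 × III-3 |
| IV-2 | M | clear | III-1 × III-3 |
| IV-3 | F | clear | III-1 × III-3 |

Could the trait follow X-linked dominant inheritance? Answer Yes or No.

No

Under X-linked dominant, II-2 (affected, male) cannot arise from I-1 (unrecorded) × I-2 (clear).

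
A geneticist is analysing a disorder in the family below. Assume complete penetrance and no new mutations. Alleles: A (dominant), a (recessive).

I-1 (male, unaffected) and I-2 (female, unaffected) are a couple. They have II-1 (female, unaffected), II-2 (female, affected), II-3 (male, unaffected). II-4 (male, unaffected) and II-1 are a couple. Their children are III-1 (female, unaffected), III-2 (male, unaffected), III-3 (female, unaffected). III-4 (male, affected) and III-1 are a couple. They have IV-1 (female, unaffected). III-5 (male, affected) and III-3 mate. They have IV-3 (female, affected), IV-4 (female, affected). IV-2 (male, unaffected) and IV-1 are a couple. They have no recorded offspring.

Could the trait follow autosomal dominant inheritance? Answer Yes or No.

Under autosomal dominant, II-2 (affected, female) cannot arise from I-1 (unaffected) × I-2 (unaffected).

No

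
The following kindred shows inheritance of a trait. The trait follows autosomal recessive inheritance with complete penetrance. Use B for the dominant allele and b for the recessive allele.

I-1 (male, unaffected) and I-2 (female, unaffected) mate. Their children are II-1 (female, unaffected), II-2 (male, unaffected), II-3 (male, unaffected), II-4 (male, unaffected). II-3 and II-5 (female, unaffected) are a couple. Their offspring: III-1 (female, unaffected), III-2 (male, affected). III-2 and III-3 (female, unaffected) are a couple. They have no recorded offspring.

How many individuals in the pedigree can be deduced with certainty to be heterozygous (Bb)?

2

Obligate heterozygotes: II-3 is unaffected so carries B and passed b to III-2 (bb), so II-3 is Bb; II-5 is unaffected so carries B and passed b to III-2 (bb), so II-5 is Bb.
Every other individual is either homozygous by phenotype or has at least one consistent homozygous assignment, so the count is 2.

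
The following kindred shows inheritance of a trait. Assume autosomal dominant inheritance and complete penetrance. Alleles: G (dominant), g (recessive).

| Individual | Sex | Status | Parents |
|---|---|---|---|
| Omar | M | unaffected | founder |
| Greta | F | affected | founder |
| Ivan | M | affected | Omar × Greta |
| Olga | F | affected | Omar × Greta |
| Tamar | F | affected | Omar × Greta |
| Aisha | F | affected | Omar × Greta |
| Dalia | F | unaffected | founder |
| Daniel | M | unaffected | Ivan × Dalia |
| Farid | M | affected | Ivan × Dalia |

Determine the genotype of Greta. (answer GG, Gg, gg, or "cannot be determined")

cannot be determined

Greta's phenotype allows GG or Gg, and no parent or child forces a single allele at both positions; consistent genotype assignments exist with Greta as GG or Gg.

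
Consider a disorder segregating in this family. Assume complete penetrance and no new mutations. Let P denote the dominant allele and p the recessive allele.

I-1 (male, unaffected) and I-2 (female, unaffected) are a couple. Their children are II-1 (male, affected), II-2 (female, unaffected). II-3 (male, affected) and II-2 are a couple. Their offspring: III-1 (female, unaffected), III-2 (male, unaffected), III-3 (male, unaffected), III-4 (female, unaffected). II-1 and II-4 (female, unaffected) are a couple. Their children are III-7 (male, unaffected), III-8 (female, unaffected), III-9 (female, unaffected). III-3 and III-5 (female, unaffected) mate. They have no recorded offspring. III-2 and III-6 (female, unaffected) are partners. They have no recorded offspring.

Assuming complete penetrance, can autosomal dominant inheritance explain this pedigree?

No

Under autosomal dominant, II-1 (affected, male) cannot arise from I-1 (unaffected) × I-2 (unaffected).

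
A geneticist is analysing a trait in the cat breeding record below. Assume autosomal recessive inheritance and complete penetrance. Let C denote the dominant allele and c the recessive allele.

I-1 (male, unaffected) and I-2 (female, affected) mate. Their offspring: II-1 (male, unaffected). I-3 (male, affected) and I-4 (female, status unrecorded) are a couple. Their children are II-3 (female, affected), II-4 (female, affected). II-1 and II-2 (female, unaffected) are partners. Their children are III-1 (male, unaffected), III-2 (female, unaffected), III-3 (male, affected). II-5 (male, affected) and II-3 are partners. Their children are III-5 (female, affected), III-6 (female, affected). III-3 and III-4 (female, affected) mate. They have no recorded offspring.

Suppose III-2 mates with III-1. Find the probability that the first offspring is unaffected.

II-1 is unaffected so carries C and received c from I-2 (cc), so II-1 is Cc.
II-2 is unaffected so carries C and passed c to III-3 (cc), so II-2 is Cc.
III-2 is an unaffected offspring of II-1 (Cc) × II-2 (Cc), whose cross gives 1/4 CC : 1/2 Cc : 1/4 cc; conditioning on being unaffected, III-2 is CC with probability 1/3, Cc with probability 2/3.
III-1 is an unaffected offspring of II-1 (Cc) × II-2 (Cc), whose cross gives 1/4 CC : 1/2 Cc : 1/4 cc; conditioning on being unaffected, III-1 is CC with probability 1/3, Cc with probability 2/3.
Summing over parental genotype combinations, P(offspring is unaffected) = 1/9·1 + 2/9·1 + 2/9·1 + 4/9·3/4 = 8/9.

8/9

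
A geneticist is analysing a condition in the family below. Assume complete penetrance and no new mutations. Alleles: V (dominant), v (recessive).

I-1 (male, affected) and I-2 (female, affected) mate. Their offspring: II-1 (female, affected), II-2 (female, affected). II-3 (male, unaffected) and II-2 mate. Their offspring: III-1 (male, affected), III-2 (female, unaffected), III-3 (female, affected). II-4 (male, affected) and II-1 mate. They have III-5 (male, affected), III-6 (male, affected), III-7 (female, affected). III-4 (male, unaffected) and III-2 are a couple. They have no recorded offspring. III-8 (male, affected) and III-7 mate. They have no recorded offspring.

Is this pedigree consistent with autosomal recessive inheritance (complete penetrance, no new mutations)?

A consistent assignment under autosomal recessive exists: I-1 vv, I-2 vv, II-1 vv, II-2 vv, II-3 Vv, II-4 vv, III-1 vv, III-2 Vv, III-3 vv, III-4 VV, III-5 vv, III-6 vv, III-7 vv, III-8 vv.
In this assignment every recorded phenotype matches its genotype and every non-founder's genotype is obtainable from its parents' genotypes, so the pedigree is consistent.

Yes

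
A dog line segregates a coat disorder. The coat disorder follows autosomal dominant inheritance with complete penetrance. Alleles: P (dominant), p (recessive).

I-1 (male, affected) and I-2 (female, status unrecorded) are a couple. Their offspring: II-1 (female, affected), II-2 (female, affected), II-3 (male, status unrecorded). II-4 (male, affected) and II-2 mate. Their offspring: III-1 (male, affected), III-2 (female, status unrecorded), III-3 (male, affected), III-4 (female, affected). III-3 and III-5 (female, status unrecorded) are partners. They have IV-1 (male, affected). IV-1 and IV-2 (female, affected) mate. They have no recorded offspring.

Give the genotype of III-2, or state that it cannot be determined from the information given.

cannot be determined

III-2's phenotype is unrecorded, and no parent or child forces a single allele at both positions; consistent genotype assignments exist with III-2 as PP or Pp or pp.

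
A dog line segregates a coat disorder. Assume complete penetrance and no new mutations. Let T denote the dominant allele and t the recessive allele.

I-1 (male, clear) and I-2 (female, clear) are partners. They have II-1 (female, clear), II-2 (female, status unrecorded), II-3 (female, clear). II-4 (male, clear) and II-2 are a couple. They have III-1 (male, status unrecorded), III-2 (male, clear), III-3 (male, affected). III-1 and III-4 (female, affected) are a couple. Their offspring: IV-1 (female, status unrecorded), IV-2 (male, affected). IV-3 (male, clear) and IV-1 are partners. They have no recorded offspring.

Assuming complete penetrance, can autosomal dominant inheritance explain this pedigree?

No assignment of genotypes under autosomal dominant satisfies every parent–offspring relationship, so the pedigree is inconsistent.

No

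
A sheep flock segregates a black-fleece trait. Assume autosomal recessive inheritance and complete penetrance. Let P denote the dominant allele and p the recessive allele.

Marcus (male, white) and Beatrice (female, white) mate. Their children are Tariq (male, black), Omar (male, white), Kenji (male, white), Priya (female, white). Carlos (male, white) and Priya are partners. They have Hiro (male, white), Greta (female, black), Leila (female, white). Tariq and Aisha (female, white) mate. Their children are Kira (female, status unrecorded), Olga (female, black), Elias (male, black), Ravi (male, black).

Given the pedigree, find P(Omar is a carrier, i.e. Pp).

Marcus is white so carries P and passed p to Tariq (pp), so Marcus is Pp.
Beatrice is white so carries P and passed p to Tariq (pp), so Beatrice is Pp.
Their cross gives offspring ratios 1/4 PP : 1/2 Pp : 1/4 pp. Conditioning on Omar being white, P(Pp) = 1/2 / 3/4 = 2/3.

2/3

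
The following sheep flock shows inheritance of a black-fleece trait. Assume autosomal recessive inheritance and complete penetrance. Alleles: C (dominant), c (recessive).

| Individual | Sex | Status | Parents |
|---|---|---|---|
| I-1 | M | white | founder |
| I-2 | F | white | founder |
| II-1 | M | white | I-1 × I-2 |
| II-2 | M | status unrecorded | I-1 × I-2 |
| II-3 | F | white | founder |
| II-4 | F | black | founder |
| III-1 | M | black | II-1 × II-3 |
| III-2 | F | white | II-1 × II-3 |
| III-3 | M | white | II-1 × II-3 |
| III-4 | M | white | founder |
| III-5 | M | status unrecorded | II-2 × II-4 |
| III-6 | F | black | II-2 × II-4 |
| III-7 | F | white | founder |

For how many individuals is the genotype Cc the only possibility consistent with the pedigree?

2

Obligate heterozygotes: II-1 is white so carries C and passed c to III-1 (cc), so II-1 is Cc; II-3 is white so carries C and passed c to III-1 (cc), so II-3 is Cc.
Every other individual is either homozygous by phenotype or has at least one consistent homozygous assignment, so the count is 2.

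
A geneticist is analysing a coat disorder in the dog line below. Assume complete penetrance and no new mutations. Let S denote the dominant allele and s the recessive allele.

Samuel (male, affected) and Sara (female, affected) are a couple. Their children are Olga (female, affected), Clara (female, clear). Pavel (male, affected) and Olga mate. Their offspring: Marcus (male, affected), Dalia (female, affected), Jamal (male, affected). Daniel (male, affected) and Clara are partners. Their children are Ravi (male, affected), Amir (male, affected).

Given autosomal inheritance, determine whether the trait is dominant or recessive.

dominant

Samuel and Sara are both affected yet have a clear child Clara. Under a recessive model two affected parents are homozygous and every child would be affected, so the trait cannot be recessive.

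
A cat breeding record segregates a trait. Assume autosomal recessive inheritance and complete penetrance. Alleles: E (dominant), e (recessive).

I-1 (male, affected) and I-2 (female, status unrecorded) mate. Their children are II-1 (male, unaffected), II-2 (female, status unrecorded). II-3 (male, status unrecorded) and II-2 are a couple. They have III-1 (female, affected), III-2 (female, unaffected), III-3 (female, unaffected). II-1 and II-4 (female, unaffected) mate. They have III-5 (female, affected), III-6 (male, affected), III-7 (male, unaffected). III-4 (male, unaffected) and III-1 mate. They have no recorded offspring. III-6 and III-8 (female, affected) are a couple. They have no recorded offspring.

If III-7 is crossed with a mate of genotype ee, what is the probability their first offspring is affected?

1/3

II-1 is unaffected so carries E and received e from I-1 (ee), so II-1 is Ee.
II-4 is unaffected so carries E and passed e to III-5 (ee), so II-4 is Ee.
III-7 is an unaffected offspring of II-1 (Ee) × II-4 (Ee), whose cross gives 1/4 EE : 1/2 Ee : 1/4 ee; conditioning on being unaffected, III-7 is EE with probability 1/3, Ee with probability 2/3.
Summing over parental genotype combinations, P(offspring is affected) = 2/3·1/2 = 1/3.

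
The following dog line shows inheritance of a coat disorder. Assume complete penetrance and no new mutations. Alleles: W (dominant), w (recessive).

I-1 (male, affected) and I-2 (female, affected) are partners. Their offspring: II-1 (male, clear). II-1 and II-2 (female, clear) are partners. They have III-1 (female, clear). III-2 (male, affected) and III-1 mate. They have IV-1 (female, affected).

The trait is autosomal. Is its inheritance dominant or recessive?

I-1 and I-2 are both affected yet have a clear child II-1. Under a recessive model two affected parents are homozygous and every child would be affected, so the trait cannot be recessive.

dominant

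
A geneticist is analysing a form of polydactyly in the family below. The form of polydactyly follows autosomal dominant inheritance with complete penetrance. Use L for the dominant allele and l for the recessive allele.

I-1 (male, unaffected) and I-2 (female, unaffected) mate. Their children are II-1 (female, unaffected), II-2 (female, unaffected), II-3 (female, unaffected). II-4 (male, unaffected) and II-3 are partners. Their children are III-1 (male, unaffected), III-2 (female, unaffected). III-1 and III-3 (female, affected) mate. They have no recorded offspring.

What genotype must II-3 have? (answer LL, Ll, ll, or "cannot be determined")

II-3 is unaffected, so II-3 is ll.

ll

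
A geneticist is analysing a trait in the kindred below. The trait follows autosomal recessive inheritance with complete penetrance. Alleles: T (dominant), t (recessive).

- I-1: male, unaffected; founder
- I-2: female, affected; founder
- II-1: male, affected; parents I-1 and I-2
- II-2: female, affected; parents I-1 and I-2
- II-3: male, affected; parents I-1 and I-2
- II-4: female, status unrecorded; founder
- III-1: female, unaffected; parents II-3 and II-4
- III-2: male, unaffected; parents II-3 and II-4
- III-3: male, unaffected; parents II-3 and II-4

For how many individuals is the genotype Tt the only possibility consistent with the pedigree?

4

Obligate heterozygotes: I-1 is unaffected so carries T and passed t to II-1 (tt), so I-1 is Tt; III-1 is unaffected so carries T and received t from II-3 (tt), so III-1 is Tt; III-2 is unaffected so carries T and received t from II-3 (tt), so III-2 is Tt; III-3 is unaffected so carries T and received t from II-3 (tt), so III-3 is Tt.
Every other individual is either homozygous by phenotype or has at least one consistent homozygous assignment, so the count is 4.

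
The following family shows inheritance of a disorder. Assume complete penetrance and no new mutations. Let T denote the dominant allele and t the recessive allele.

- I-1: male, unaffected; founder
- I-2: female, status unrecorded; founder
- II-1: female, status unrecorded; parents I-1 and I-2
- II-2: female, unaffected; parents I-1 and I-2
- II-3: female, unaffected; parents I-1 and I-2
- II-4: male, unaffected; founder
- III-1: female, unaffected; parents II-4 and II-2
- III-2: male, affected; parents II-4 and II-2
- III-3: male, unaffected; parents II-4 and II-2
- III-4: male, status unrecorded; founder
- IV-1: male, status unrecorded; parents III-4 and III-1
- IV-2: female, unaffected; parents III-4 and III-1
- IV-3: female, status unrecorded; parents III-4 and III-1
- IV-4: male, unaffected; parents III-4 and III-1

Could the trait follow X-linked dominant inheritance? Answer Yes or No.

Under X-linked dominant, III-2 (affected, male) cannot arise from II-4 (unaffected) × II-2 (unaffected).

No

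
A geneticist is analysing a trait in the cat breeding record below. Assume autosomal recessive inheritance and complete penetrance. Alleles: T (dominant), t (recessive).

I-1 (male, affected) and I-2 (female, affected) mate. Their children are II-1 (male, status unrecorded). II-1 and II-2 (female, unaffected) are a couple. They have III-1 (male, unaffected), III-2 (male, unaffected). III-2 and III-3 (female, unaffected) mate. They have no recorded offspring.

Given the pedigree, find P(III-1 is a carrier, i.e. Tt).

1

III-1 is unaffected so carries T and received t from II-1 (tt), so III-1 is Tt, giving P(Tt) = 1.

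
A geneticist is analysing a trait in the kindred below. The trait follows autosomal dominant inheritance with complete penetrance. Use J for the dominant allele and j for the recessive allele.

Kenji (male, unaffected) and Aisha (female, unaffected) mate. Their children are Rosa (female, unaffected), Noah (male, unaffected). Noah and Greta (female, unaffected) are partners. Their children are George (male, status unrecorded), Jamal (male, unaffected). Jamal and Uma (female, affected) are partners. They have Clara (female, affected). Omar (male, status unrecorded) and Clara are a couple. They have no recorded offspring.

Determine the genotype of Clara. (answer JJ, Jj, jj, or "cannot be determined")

Jj

From phenotype alone, Clara is JJ or Jj.
Clara is affected so carries J and received j from Jamal (jj), so Clara is Jj.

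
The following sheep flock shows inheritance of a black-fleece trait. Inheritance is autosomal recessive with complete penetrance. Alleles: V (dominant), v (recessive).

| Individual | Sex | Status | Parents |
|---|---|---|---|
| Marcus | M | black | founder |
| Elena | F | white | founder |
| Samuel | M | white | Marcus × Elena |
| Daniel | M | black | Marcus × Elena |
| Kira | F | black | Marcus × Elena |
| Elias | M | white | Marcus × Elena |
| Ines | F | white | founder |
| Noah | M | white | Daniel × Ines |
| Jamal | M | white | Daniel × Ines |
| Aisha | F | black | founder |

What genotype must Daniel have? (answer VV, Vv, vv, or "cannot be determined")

vv

Daniel is black, so Daniel is vv.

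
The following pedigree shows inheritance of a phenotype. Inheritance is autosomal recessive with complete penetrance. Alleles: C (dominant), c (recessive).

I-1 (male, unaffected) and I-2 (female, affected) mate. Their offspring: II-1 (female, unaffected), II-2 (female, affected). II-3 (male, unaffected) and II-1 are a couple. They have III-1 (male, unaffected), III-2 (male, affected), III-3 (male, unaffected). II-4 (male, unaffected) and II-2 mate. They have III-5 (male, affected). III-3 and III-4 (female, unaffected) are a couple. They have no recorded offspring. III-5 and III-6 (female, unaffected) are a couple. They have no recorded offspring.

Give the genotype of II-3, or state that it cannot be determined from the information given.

From phenotype alone, II-3 is CC or Cc.
II-3 is unaffected so carries C and passed c to III-2 (cc), so II-3 is Cc.

Cc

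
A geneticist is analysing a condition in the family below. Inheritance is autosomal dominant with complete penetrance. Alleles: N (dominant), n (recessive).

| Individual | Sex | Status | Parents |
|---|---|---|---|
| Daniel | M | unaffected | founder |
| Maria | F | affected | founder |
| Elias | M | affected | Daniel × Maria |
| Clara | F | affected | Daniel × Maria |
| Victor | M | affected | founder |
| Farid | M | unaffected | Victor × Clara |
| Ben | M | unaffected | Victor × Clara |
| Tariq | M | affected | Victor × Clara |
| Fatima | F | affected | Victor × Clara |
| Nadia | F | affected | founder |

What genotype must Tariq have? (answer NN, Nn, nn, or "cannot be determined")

Tariq's phenotype allows NN or Nn, and no parent or child forces a single allele at both positions; consistent genotype assignments exist with Tariq as NN or Nn.

cannot be determined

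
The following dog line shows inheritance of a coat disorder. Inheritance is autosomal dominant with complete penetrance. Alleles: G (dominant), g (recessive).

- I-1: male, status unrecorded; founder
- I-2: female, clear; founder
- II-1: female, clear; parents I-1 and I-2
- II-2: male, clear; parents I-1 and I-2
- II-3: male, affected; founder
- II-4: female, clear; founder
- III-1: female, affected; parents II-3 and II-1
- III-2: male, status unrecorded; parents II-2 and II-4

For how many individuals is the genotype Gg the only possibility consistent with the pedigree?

1

Obligate heterozygotes: III-1 is affected so carries G and received g from II-1 (gg), so III-1 is Gg.
Every other individual is either homozygous by phenotype or has at least one consistent homozygous assignment, so the count is 1.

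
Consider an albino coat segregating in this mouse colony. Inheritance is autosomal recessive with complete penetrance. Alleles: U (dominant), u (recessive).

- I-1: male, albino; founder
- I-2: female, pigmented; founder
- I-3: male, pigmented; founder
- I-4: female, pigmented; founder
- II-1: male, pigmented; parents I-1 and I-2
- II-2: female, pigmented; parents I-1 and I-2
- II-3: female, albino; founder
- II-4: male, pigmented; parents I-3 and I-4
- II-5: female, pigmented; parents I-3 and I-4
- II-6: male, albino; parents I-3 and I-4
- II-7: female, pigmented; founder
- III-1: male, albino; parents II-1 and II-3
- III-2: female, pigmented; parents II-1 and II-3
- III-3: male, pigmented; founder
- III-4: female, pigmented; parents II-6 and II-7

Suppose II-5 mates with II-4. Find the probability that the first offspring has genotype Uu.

4/9

I-3 is pigmented so carries U and passed u to II-6 (uu), so I-3 is Uu.
I-4 is pigmented so carries U and passed u to II-6 (uu), so I-4 is Uu.
II-5 is a pigmented offspring of I-3 (Uu) × I-4 (Uu), whose cross gives 1/4 UU : 1/2 Uu : 1/4 uu; conditioning on being pigmented, II-5 is UU with probability 1/3, Uu with probability 2/3.
II-4 is a pigmented offspring of I-3 (Uu) × I-4 (Uu), whose cross gives 1/4 UU : 1/2 Uu : 1/4 uu; conditioning on being pigmented, II-4 is UU with probability 1/3, Uu with probability 2/3.
Summing over parental genotype combinations, P(offspring has genotype Uu) = 2/9·1/2 + 2/9·1/2 + 4/9·1/2 = 4/9.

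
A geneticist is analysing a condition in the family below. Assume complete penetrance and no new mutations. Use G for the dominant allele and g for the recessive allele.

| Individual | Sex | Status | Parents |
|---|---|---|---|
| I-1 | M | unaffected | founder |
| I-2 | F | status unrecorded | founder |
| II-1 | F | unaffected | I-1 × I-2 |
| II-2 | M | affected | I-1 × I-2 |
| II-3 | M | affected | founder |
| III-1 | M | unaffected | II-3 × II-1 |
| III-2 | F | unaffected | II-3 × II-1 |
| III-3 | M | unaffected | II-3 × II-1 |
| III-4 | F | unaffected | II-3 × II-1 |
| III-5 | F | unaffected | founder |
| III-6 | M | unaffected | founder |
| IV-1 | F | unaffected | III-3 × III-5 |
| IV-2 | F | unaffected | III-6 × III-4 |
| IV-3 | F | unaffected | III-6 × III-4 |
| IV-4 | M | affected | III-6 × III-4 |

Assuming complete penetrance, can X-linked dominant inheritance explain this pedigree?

No

Under X-linked dominant, III-2 (unaffected, female) cannot arise from II-3 (affected) × II-1 (unaffected).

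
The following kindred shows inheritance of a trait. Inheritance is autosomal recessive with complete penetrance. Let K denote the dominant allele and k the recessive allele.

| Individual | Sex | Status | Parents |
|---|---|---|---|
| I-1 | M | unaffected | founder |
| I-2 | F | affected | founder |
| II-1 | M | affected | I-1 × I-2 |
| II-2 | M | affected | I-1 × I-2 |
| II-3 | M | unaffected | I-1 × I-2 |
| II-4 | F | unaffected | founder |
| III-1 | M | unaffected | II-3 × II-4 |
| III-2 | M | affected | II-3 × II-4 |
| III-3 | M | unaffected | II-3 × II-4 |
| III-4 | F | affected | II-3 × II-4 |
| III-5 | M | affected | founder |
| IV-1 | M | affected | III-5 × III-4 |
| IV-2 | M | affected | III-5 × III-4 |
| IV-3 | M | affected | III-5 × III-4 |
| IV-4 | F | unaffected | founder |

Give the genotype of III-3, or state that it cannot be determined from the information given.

cannot be determined

III-3's phenotype allows KK or Kk, and no parent or child forces a single allele at both positions; consistent genotype assignments exist with III-3 as KK or Kk.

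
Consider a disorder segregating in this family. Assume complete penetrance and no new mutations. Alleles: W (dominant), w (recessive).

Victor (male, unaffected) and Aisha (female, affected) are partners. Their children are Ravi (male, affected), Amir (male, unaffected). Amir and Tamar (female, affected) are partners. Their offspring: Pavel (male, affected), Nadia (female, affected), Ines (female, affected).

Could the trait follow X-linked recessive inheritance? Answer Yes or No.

Under X-linked recessive, Amir (unaffected, male) cannot arise from Victor (unaffected) × Aisha (affected).

No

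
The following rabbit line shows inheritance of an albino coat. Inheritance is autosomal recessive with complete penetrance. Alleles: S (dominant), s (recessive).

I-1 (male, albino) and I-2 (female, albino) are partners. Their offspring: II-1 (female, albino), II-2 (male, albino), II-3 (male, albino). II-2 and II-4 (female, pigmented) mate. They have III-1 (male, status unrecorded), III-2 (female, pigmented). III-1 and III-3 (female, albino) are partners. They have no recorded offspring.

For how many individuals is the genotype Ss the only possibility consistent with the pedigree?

1

Obligate heterozygotes: III-2 is pigmented so carries S and received s from II-2 (ss), so III-2 is Ss.
Every other individual is either homozygous by phenotype or has at least one consistent homozygous assignment, so the count is 1.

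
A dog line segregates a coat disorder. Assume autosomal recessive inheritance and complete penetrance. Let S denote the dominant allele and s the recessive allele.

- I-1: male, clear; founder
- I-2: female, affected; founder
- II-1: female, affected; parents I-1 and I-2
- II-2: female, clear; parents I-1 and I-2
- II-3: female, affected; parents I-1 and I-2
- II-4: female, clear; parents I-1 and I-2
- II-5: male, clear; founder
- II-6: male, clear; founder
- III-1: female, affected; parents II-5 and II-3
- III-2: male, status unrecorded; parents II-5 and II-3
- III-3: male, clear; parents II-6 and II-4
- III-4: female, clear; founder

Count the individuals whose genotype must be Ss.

4

Obligate heterozygotes: I-1 is clear so carries S and passed s to II-1 (ss), so I-1 is Ss; II-2 is clear so carries S and received s from I-2 (ss), so II-2 is Ss; II-4 is clear so carries S and received s from I-2 (ss), so II-4 is Ss; II-5 is clear so carries S and passed s to III-1 (ss), so II-5 is Ss.
Every other individual is either homozygous by phenotype or has at least one consistent homozygous assignment, so the count is 4.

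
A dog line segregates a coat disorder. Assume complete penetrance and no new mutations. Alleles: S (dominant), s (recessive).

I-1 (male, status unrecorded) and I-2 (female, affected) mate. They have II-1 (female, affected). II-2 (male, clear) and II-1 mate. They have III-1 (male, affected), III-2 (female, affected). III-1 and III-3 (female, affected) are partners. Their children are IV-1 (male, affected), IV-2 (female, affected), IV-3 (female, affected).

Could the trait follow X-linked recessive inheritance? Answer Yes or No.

Under X-linked recessive, III-2 (affected, female) cannot arise from II-2 (clear) × II-1 (affected).

No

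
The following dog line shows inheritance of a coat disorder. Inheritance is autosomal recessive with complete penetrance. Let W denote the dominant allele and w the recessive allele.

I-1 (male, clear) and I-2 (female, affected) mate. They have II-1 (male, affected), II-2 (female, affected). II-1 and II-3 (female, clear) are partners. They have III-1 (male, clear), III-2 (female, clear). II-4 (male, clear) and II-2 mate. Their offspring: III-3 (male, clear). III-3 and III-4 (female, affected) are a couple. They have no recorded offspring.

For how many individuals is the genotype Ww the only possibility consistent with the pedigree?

Obligate heterozygotes: I-1 is clear so carries W and passed w to II-1 (ww), so I-1 is Ww; III-1 is clear so carries W and received w from II-1 (ww), so III-1 is Ww; III-2 is clear so carries W and received w from II-1 (ww), so III-2 is Ww; III-3 is clear so carries W and received w from II-2 (ww), so III-3 is Ww.
Every other individual is either homozygous by phenotype or has at least one consistent homozygous assignment, so the count is 4.

4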